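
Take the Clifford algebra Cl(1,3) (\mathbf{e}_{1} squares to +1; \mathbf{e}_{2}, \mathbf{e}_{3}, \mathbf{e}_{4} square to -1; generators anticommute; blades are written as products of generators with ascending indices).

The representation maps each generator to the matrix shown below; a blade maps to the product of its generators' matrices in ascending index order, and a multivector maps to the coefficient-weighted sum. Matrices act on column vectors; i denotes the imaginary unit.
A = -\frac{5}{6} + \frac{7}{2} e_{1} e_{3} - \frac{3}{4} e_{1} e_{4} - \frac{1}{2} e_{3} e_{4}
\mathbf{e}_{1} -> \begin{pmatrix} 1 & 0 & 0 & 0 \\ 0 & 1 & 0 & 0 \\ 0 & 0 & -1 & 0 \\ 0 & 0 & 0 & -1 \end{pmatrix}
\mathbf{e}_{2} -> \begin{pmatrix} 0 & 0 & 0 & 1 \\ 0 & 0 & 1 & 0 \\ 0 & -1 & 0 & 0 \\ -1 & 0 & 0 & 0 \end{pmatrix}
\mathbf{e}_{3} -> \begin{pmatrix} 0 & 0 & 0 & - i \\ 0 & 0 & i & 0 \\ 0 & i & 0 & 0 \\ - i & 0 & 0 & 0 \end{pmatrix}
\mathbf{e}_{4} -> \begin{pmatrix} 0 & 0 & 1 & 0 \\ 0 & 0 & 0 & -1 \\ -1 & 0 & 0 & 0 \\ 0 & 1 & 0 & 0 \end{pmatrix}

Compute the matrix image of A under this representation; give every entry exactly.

Bivector images (products of the table entries): rho(e_{1} e_{3}) = rho(\mathbf{e}_{1})rho(\mathbf{e}_{3}) = \begin{pmatrix} 0 & 0 & 0 & - i \\ 0 & 0 & i & 0 \\ 0 & - i & 0 & 0 \\ i & 0 & 0 & 0 \end{pmatrix}; rho(e_{1} e_{4}) = rho(\mathbf{e}_{1})rho(\mathbf{e}_{4}) = \begin{pmatrix} 0 & 0 & 1 & 0 \\ 0 & 0 & 0 & -1 \\ 1 & 0 & 0 & 0 \\ 0 & -1 & 0 & 0 \end{pmatrix}; rho(e_{3} e_{4}) = rho(\mathbf{e}_{3})rho(\mathbf{e}_{4}) = \begin{pmatrix} 0 & - i & 0 & 0 \\ - i & 0 & 0 & 0 \\ 0 & 0 & 0 & - i \\ 0 & 0 & - i & 0 \end{pmatrix}.
M = (-\frac{5}{6})*1 + (\frac{7}{2})*rho(e_{1} e_{3}) + (-\frac{3}{4})*rho(e_{1} e_{4}) + (-\frac{1}{2})*rho(e_{3} e_{4}), summed entrywise (1 is the identity matrix):
Answer: \begin{pmatrix} - \frac{5}{6} & \frac{i}{2} & - \frac{3}{4} & - \frac{7 i}{2} \\ \frac{i}{2} & - \frac{5}{6} & \frac{7 i}{2} & \frac{3}{4} \\ - \frac{3}{4} & - \frac{7 i}{2} & - \frac{5}{6} & \frac{i}{2} \\ \frac{7 i}{2} & \frac{3}{4} & \frac{i}{2} & - \frac{5}{6} \end{pmatrix}


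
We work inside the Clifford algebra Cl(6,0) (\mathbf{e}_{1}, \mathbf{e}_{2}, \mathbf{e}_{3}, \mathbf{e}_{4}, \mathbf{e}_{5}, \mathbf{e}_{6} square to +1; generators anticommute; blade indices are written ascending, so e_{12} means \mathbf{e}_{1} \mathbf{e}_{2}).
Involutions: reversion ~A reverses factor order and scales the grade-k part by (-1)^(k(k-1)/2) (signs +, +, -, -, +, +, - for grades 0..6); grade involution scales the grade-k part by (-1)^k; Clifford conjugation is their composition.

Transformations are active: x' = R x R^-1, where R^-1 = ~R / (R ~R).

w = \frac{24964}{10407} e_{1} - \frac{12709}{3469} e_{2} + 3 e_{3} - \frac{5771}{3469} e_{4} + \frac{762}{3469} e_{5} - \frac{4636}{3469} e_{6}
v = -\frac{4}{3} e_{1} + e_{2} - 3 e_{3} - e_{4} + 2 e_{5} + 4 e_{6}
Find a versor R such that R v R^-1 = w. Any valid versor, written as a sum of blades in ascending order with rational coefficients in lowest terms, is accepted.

Reasoning: v^2 = w^2 = \frac{295}{9} since conjugation preserves the quadratic form; R = v + w = \frac{3696}{3469} e_{1} - \frac{9240}{3469} e_{2} - \frac{9240}{3469} e_{4} + \frac{7700}{3469} e_{5} + \frac{9240}{3469} e_{6} is then valid when invertible, keeping its own part and reversing (v - w)/2.
Answer: \frac{3696}{3469} e_{1} - \frac{9240}{3469} e_{2} - \frac{9240}{3469} e_{4} + \frac{7700}{3469} e_{5} + \frac{9240}{3469} e_{6}


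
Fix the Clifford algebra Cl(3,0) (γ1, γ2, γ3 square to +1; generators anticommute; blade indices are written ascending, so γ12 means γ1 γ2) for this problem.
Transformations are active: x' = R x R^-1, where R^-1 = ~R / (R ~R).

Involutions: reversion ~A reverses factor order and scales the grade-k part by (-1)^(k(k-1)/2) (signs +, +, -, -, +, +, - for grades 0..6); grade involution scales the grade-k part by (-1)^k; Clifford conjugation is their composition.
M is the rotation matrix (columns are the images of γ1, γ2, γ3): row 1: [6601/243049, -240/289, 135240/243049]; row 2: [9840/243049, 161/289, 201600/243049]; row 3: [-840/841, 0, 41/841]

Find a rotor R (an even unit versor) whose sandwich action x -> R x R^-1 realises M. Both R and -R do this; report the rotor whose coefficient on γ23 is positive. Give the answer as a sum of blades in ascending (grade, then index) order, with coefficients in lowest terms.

Method: write R = a + b12*γ12 + b13*γ13 + b23*γ23 with a^2 + b12^2 + b13^2 + b23^2 = 1 (so R^-1 = ~R). Expanding the columns R e_j ~R gives tr M = 4a^2 - 1 and, from the antisymmetric part, M21 - M12 = -4a*b12, M13 - M31 = 4a*b13, M32 - M23 = -4a*b23.
Here tr M = 153851/243049, so a^2 = (1 + tr M)/4 = 99225/243049 and a = ±315/493. Taking a = 315/493: M21 - M12 = 211680/243049, M13 - M31 = 378000/243049, M32 - M23 = -201600/243049, giving b12 = -168/493, b13 = 300/493, b23 = 160/493, i.e. R = 315/493 - 168/493*γ12 + 300/493*γ13 + 160/493*γ23.
Its γ23 coefficient is already positive.
Answer: 315/493 - 168/493*γ12 + 300/493*γ13 + 160/493*γ23. Sheet selection: the two-to-one cover makes ±R indistinguishable at the matrix level (trace 153851/243049), so uniqueness comes from the required sign on γ23.


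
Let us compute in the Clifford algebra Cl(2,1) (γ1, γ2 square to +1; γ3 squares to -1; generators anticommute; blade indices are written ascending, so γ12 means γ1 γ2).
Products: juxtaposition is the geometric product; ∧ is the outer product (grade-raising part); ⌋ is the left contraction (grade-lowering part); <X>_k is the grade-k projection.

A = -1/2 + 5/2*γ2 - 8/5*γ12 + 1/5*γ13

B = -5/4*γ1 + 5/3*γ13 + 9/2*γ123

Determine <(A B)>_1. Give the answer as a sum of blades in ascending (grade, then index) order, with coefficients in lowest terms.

step 1: 1/3 + 5/8*γ1 - 29/10*γ2 + 149/20*γ3 + 25/8*γ12 - 145/12*γ13 + 8/3*γ23 - 77/12*γ123
step 2: 5/8*γ1 - 29/10*γ2 + 149/20*γ3
Answer: 5/8*γ1 - 29/10*γ2 + 149/20*γ3


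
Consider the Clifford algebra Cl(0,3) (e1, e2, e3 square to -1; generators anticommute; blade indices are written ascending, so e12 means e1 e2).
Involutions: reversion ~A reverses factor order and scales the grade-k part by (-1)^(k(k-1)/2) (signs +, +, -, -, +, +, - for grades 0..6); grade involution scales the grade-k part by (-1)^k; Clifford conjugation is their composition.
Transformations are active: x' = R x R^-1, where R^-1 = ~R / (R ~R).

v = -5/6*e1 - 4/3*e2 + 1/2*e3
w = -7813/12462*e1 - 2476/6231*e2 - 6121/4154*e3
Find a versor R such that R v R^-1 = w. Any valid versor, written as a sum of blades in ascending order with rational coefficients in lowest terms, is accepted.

The midline construction: v and w both square to -49/18, so reflecting in their sum -3033/2077*e1 - 10784/6231*e2 - 2022/2077*e3 exchanges them.
Answer: -3033/2077*e1 - 10784/6231*e2 - 2022/2077*e3


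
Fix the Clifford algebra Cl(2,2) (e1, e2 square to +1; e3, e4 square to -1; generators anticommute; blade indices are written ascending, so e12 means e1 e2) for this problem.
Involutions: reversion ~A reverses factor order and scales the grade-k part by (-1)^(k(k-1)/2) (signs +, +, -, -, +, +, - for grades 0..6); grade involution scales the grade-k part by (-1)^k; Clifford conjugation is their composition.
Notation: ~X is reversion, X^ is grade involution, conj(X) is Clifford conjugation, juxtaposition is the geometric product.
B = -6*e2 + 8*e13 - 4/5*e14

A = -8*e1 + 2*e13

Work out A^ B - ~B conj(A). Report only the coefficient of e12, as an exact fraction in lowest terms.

first term: 16 + 64*e3 - 32/5*e4 - 48*e12 + 8/5*e34 + 12*e123
second term: 16 + 64*e3 - 32/5*e4 + 48*e12 - 8/5*e34 - 12*e123
Answer: -96


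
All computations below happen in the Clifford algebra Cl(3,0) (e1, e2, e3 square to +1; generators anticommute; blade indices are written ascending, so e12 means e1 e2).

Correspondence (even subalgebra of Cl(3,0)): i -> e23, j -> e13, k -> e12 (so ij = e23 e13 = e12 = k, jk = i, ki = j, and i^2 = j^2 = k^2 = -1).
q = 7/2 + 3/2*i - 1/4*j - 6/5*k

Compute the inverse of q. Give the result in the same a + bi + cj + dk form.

In blades: q = 7/2 - 6/5*e12 - 1/4*e13 + 3/2*e23.
With qbar = 7/2 + 6/5*e12 + 1/4*e13 - 3/2*e23 (scalar fixed, mapped units negated), q qbar = 6401/400 (the sum of squared coefficients), so q^-1 = qbar / (6401/400) = 1400/6401 + 480/6401*e12 + 100/6401*e13 - 600/6401*e23; translating back:
Answer: 1400/6401 - 600/6401*i + 100/6401*j + 480/6401*k


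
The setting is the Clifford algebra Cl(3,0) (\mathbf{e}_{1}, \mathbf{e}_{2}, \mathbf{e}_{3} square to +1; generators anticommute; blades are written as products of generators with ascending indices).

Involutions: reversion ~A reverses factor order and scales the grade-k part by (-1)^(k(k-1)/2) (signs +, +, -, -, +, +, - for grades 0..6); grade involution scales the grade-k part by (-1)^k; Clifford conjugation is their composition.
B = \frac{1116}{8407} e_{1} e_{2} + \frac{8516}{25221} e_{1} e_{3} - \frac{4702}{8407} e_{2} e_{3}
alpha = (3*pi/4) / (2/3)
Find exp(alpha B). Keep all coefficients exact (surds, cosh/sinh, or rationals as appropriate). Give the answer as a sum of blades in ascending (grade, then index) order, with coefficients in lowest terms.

B^2 term by term: the squares give (\frac{1116}{8407})^2*(e_{1} e_{2})^2 + (\frac{8516}{25221})^2*(e_{1} e_{3})^2 + (-\frac{4702}{8407})^2*(e_{2} e_{3})^2 = \frac{1245456}{70677649}*(-1) + \frac{72522256}{636098841}*(-1) + \frac{22108804}{70677649}*(-1) = -\frac{4}{9} (each basis 2-blade squares to minus the product of its generators' squares); cross terms between blades sharing an index anticommute and cancel. So B^2 = -\frac{4}{9}.
B^2 = -\frac{4}{9} — circular case — the even/odd split gives cos and sin: l = \frac{2}{3}, alpha*l = \frac{3 \pi}{4}, so exp(alpha B) = cos(\frac{3 \pi}{4}) + (sin(\frac{3 \pi}{4})/(\frac{2}{3}))*B = - \frac{\sqrt{2}}{2} + (\frac{3 \sqrt{2}}{4})*B.
Answer: - \frac{\sqrt{2}}{2} + \frac{837 \sqrt{2}}{8407} e_{1} e_{2} + \frac{2129 \sqrt{2}}{8407} e_{1} e_{3} - \frac{7053 \sqrt{2}}{16814} e_{2} e_{3}


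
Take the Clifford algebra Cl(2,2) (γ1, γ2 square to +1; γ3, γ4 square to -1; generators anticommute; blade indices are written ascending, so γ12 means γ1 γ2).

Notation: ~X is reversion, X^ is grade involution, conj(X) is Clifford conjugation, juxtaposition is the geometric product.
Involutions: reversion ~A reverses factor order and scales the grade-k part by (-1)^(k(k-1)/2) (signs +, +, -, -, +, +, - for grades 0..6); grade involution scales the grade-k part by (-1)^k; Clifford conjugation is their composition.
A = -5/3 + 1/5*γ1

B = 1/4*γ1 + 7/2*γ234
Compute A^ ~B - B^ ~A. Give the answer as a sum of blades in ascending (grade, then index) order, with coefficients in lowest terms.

first term: -1/20 - 5/12*γ1 + 35/6*γ234 + 7/10*γ1234
second term: -1/20 + 5/12*γ1 + 35/6*γ234 + 7/10*γ1234
Answer: -5/6*γ1


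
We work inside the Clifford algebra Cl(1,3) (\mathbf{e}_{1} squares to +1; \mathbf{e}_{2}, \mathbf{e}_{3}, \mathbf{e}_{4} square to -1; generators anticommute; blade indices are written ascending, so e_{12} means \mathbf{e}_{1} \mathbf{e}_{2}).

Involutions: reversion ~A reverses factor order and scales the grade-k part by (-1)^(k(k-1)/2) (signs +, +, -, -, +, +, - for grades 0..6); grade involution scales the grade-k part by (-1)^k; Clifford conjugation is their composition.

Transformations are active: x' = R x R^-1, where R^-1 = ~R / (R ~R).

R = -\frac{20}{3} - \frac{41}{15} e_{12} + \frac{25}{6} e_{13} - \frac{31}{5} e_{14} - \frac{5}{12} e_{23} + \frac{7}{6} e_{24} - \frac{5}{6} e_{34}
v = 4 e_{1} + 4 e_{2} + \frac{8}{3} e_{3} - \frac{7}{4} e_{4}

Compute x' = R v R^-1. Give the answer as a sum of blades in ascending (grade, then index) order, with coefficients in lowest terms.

~R = -\frac{20}{3} + \frac{41}{15} e_{12} - \frac{25}{6} e_{13} + \frac{31}{5} e_{14} + \frac{5}{12} e_{23} - \frac{7}{6} e_{24} + \frac{5}{6} e_{34}, and R ~R = -\frac{11951}{720}, so R^-1 = ~R / (-\frac{11951}{720}).
R v = -\frac{1357}{36} e_{1} - \frac{4529}{360} e_{2} - \frac{2705}{72} e_{3} + \frac{1751}{45} e_{4} - \frac{1153}{45} e_{123} + \frac{137}{4} e_{124} + \frac{709}{120} e_{134} - \frac{823}{144} e_{234}
Answer: -\frac{25026}{629} e_{1} + \frac{44855}{1887} e_{2} - \frac{13081}{629} e_{3} + \frac{61405}{2516} e_{4}


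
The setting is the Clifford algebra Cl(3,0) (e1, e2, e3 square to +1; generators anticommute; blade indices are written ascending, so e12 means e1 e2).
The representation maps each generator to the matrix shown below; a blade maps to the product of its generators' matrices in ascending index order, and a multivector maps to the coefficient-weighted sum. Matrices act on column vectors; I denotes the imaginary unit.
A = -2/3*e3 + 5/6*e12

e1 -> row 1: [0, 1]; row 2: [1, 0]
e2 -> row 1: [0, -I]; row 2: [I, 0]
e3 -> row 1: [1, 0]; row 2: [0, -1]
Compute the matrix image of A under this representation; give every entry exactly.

Bivector images (products of the table entries): rho(e12) = rho(e1)rho(e2) = row 1: [I, 0]; row 2: [0, -I].
M = (-2/3)*rho(e3) + (5/6)*rho(e12), summed entrywise:
Answer: row 1: [-2/3 + 5*I/6, 0]; row 2: [0, 2/3 - 5*I/6]


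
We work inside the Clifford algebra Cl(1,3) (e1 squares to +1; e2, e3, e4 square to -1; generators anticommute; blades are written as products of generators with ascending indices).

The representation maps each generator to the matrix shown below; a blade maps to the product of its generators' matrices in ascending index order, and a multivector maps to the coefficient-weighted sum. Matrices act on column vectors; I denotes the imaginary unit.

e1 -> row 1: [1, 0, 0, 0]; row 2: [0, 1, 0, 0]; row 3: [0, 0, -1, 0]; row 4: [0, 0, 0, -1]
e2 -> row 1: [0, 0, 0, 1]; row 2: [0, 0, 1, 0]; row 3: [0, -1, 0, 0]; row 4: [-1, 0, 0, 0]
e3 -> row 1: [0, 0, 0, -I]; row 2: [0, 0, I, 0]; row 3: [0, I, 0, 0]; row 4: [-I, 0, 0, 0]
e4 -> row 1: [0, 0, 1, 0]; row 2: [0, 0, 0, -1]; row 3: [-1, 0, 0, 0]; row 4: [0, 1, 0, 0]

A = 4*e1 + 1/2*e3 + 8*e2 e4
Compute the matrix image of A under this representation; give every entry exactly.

Bivector images (products of the table entries): rho(e2 e4) = rho(e2)rho(e4) = row 1: [0, 1, 0, 0]; row 2: [-1, 0, 0, 0]; row 3: [0, 0, 0, 1]; row 4: [0, 0, -1, 0].
M = (4)*rho(e1) + (1/2)*rho(e3) + (8)*rho(e2 e4), summed entrywise:
Answer: row 1: [4, 8, 0, -I/2]; row 2: [-8, 4, I/2, 0]; row 3: [0, I/2, -4, 8]; row 4: [-I/2, 0, -8, -4]


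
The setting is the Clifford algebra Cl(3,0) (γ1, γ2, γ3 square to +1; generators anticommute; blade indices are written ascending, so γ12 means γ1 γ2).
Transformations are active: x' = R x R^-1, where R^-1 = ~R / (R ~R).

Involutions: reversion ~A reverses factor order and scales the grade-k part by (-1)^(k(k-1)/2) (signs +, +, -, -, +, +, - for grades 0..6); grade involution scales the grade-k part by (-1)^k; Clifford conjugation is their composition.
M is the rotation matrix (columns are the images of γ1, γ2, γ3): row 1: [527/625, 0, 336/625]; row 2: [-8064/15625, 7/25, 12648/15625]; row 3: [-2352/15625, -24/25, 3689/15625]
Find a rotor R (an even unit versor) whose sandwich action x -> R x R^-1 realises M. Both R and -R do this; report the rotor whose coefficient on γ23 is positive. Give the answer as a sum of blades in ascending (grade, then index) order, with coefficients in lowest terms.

Method: write R = a + b12*γ12 + b13*γ13 + b23*γ23 with a^2 + b12^2 + b13^2 + b23^2 = 1 (so R^-1 = ~R). Expanding the columns R e_j ~R gives tr M = 4a^2 - 1 and, from the antisymmetric part, M21 - M12 = -4a*b12, M13 - M31 = 4a*b13, M32 - M23 = -4a*b23.
Here tr M = 21239/15625, so a^2 = (1 + tr M)/4 = 9216/15625 and a = ±96/125. Taking a = 96/125: M21 - M12 = -8064/15625, M13 - M31 = 10752/15625, M32 - M23 = -27648/15625, giving b12 = 21/125, b13 = 28/125, b23 = 72/125, i.e. R = 96/125 + 21/125*γ12 + 28/125*γ13 + 72/125*γ23.
Its γ23 coefficient is already positive.
Answer: 96/125 + 21/125*γ12 + 28/125*γ13 + 72/125*γ23. Recall the cover is two-to-one: with M of trace 21239/15625, both preimages act alike, and the stated γ23 sign chooses the sheet.


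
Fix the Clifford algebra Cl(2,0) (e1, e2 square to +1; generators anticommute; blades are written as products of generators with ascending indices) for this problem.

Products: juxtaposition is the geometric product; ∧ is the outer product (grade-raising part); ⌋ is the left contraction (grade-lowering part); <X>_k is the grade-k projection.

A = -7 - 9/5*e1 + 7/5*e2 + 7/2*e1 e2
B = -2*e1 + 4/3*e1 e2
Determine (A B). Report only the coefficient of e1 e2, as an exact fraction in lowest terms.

step 1: -16/15 + 182/15*e1 + 23/5*e2 - 98/15*e1 e2
Answer: -98/15


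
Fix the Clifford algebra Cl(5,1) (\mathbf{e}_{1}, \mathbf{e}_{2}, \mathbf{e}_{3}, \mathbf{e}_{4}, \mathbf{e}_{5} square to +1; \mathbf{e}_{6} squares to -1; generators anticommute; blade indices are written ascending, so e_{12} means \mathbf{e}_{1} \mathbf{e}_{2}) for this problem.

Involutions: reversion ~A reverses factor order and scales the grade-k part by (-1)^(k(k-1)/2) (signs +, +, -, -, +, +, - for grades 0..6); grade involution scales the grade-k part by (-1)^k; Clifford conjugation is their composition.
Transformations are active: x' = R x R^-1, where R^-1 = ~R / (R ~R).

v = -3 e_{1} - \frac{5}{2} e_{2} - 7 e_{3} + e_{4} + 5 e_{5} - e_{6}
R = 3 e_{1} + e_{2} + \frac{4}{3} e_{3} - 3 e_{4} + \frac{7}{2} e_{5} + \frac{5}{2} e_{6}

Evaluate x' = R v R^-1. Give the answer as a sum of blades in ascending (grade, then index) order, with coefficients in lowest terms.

~R = 3 e_{1} + e_{2} + \frac{4}{3} e_{3} - 3 e_{4} + \frac{7}{2} e_{5} + \frac{5}{2} e_{6}, and R ~R = \frac{241}{9}, so R^-1 = ~R / (\frac{241}{9}).
R v = -\frac{23}{6} - \frac{9}{2} e_{12} - 17 e_{13} - 6 e_{14} + \frac{51}{2} e_{15} + \frac{9}{2} e_{16} - \frac{11}{3} e_{23} - \frac{13}{2} e_{24} + \frac{55}{4} e_{25} + \frac{21}{4} e_{26} - \frac{59}{3} e_{34} + \frac{187}{6} e_{35} + \frac{97}{6} e_{36} - \frac{37}{2} e_{45} + \frac{1}{2} e_{46} - 16 e_{56}
Answer: \frac{516}{241} e_{1} + \frac{1067}{482} e_{2} + \frac{1595}{241} e_{3} - \frac{34}{241} e_{4} - \frac{2893}{482} e_{5} + \frac{137}{482} e_{6}


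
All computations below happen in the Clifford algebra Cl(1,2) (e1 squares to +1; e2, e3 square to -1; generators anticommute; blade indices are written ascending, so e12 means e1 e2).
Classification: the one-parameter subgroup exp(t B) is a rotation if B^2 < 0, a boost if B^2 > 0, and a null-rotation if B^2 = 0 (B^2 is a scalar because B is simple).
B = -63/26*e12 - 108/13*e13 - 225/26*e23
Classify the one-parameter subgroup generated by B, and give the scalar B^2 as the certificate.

B^2 term by term: the squares give (-63/26)^2*(e12)^2 + (-108/13)^2*(e13)^2 + (-225/26)^2*(e23)^2 = 3969/676*(+1) + 11664/169*(+1) + 50625/676*(-1) = 0 (each basis 2-blade squares to minus the product of its generators' squares); cross terms between blades sharing an index anticommute and cancel. So B^2 = 0.
Answer: null-rotation, certificate B^2 = 0. B^2 = 0 is basis-independent, so its sign is the whole story.


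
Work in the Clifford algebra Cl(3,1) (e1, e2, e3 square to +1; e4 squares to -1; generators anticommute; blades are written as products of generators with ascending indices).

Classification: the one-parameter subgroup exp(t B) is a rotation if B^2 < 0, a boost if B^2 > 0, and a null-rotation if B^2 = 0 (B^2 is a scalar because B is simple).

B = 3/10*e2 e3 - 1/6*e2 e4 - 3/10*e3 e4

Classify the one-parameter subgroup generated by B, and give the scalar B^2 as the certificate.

B^2 term by term: the squares give (3/10)^2*(e2 e3)^2 + (-1/6)^2*(e2 e4)^2 + (-3/10)^2*(e3 e4)^2 = 9/100*(-1) + 1/36*(+1) + 9/100*(+1) = 1/36 (each basis 2-blade squares to minus the product of its generators' squares); cross terms between blades sharing an index anticommute and cancel. So B^2 = 1/36.
Answer: boost, certificate B^2 = 1/36. Note: conjugating B changes its blade decomposition but never the scalar B^2 = 1/36, whose sign settles the classification.


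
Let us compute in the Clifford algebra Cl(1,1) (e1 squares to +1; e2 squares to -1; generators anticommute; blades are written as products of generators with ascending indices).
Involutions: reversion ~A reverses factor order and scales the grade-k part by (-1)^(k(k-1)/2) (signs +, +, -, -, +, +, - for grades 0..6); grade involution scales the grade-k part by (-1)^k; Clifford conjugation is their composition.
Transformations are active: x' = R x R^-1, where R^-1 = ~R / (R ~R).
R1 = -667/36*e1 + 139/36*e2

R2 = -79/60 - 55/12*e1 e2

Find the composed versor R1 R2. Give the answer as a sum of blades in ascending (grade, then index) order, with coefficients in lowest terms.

Distribute over the terms of R1 (each basis-blade product reordered to ascending indices, repeated generators contracted through their squares):
(-667/36*e1) R2 = 52693/2160*e1 + 36685/432*e2
(139/36*e2) R2 = -7645/432*e1 - 10981/2160*e2
Summing the partial products and collecting blades:
Answer: 3617/540*e1 + 43111/540*e2


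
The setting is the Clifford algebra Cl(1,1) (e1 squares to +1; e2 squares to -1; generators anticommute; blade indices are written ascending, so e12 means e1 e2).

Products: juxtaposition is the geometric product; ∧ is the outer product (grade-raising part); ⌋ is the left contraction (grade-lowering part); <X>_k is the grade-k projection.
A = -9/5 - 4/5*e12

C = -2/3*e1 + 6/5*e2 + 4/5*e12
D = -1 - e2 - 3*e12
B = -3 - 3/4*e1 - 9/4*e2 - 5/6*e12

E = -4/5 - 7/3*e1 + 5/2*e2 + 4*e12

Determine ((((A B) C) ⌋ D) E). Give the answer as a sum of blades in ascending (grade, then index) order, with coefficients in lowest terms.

step 1: 91/15 - 9/20*e1 + 69/20*e2 + 39/10*e12
step 2: -18/25 - 1342/225*e1 + 238/25*e2 + 496/75*e12
step 3: -48/5 - 714/25*e1 + 1396/75*e2 + 54/25*e12
step 4: 2732/75 + 42863/375*e1 - 55534/375*e2 - 76609/1125*e12
Answer: 2732/75 + 42863/375*e1 - 55534/375*e2 - 76609/1125*e12


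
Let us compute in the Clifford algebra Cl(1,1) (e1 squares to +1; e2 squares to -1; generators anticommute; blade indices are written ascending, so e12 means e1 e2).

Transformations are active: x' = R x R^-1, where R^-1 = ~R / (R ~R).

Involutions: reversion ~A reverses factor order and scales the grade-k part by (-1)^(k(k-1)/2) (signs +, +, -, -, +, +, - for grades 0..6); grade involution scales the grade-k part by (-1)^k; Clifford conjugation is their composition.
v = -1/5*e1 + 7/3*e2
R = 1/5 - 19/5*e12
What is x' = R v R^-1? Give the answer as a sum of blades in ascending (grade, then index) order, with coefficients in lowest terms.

~R = 1/5 + 19/5*e12, and R ~R = -72/5, so R^-1 = ~R / (-72/5).
R v = 662/75*e1 - 22/75*e2
Answer: -61/1350*e1 - 3139/1350*e2


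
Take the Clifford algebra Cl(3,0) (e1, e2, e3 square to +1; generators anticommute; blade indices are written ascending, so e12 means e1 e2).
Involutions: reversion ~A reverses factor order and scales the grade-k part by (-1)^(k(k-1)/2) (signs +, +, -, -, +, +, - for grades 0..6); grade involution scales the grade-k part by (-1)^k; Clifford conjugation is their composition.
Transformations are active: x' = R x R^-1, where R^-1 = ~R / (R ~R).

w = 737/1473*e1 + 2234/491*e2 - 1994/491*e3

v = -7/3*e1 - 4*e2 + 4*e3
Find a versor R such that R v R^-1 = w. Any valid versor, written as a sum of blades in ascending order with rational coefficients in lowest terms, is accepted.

Construction: equal norms (both 337/9) license R = v + w = -900/491*e1 + 270/491*e2 - 30/491*e3 — nothing changes along that direction, while (v - w)/2 changes sign, so v maps onto w.
Answer: -900/491*e1 + 270/491*e2 - 30/491*e3


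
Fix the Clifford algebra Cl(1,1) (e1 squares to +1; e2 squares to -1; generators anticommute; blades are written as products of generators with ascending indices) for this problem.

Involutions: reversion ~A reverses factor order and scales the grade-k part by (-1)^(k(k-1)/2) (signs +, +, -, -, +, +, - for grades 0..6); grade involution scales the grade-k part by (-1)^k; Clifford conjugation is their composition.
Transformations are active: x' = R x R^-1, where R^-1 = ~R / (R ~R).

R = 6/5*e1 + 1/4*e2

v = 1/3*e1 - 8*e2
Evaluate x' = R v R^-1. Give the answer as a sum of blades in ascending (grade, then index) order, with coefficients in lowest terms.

~R = 6/5*e1 + 1/4*e2, and R ~R = 551/400, so R^-1 = ~R / (551/400).
R v = 12/5 - 581/60*e1 e2
Answer: 6361/1653*e1 + 4888/551*e2


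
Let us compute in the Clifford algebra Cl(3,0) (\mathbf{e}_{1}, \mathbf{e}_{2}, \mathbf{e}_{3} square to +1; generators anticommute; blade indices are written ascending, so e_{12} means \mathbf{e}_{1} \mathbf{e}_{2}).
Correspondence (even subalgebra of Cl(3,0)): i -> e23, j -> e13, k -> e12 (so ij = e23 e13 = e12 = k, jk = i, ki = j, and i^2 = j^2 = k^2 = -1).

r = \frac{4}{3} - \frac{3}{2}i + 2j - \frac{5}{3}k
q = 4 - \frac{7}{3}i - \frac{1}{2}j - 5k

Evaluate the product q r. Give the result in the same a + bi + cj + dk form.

In blades: q = 4 - 5 e_{12} - \frac{1}{2} e_{13} - \frac{7}{3} e_{23}, r = \frac{4}{3} - \frac{5}{3} e_{12} + 2 e_{13} - \frac{3}{2} e_{23}.
Distribute q over r term by term (generator squares from the signature, products reordered to ascending indices): (4)*r = \frac{16}{3} - \frac{20}{3} e_{12} + 8 e_{13} - 6 e_{23}; (-5 e_{12})*r = -\frac{25}{3} - \frac{20}{3} e_{12} + \frac{15}{2} e_{13} + 10 e_{23}; (-\frac{1}{2} e_{13})*r = 1 - \frac{3}{4} e_{12} - \frac{2}{3} e_{13} + \frac{5}{6} e_{23}; (-\frac{7}{3} e_{23})*r = -\frac{7}{2} - \frac{14}{3} e_{12} - \frac{35}{9} e_{13} - \frac{28}{9} e_{23}.
Sum: -\frac{11}{2} - \frac{75}{4} e_{12} + \frac{197}{18} e_{13} + \frac{31}{18} e_{23}; translating back through the correspondence:
Answer: -\frac{11}{2} + \frac{31}{18}i + \frac{197}{18}j - \frac{75}{4}k


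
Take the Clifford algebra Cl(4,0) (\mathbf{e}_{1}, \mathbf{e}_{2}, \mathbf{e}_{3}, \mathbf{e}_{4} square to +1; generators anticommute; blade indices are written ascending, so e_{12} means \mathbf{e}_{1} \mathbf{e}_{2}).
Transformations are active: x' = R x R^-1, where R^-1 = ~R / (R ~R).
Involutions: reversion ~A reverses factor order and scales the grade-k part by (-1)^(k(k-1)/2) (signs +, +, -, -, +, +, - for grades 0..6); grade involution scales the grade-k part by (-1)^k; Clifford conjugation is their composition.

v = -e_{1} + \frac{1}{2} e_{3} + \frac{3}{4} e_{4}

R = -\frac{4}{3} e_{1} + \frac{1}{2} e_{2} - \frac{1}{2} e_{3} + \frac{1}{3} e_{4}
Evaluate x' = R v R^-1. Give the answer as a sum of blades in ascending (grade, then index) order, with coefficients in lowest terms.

~R = -\frac{4}{3} e_{1} + \frac{1}{2} e_{2} - \frac{1}{2} e_{3} + \frac{1}{3} e_{4}, and R ~R = \frac{43}{18}, so R^-1 = ~R / (\frac{43}{18}).
R v = \frac{4}{3} + \frac{1}{2} e_{12} - \frac{7}{6} e_{13} - \frac{2}{3} e_{14} + \frac{1}{4} e_{23} + \frac{3}{8} e_{24} - \frac{13}{24} e_{34}
Answer: -\frac{21}{43} e_{1} + \frac{24}{43} e_{2} - \frac{91}{86} e_{3} - \frac{65}{172} e_{4}


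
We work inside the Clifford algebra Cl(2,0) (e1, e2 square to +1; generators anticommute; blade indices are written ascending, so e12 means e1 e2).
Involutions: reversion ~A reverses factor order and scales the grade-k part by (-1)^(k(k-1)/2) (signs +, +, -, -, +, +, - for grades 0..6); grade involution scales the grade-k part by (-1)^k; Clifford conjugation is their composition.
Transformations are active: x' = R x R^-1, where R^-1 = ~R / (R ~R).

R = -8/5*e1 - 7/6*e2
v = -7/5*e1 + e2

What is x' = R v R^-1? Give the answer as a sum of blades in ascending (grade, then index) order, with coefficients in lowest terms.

~R = -8/5*e1 - 7/6*e2, and R ~R = 3529/900, so R^-1 = ~R / (3529/900).
R v = 161/150 - 97/30*e12
Answer: 9247/17645*e1 - 5783/3529*e2


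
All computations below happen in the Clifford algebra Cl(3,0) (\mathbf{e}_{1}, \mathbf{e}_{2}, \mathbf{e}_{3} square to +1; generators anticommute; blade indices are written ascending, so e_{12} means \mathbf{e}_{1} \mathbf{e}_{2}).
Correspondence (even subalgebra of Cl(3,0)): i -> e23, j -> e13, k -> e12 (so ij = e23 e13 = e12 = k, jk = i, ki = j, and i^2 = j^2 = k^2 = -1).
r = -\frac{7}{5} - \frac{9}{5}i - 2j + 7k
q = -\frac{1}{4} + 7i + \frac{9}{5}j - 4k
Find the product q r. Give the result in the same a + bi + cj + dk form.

In blades: q = -\frac{1}{4} - 4 e_{12} + \frac{9}{5} e_{13} + 7 e_{23}, r = -\frac{7}{5} + 7 e_{12} - 2 e_{13} - \frac{9}{5} e_{23}.
Distribute q over r term by term (generator squares from the signature, products reordered to ascending indices): (-\frac{1}{4})*r = \frac{7}{20} - \frac{7}{4} e_{12} + \frac{1}{2} e_{13} + \frac{9}{20} e_{23}; (-4 e_{12})*r = 28 + \frac{28}{5} e_{12} + \frac{36}{5} e_{13} - 8 e_{23}; (\frac{9}{5} e_{13})*r = \frac{18}{5} + \frac{81}{25} e_{12} - \frac{63}{25} e_{13} + \frac{63}{5} e_{23}; (7 e_{23})*r = \frac{63}{5} - 14 e_{12} - 49 e_{13} - \frac{49}{5} e_{23}.
Sum: \frac{891}{20} - \frac{691}{100} e_{12} - \frac{2191}{50} e_{13} - \frac{19}{4} e_{23}; translating back through the correspondence:
Answer: \frac{891}{20} - \frac{19}{4}i - \frac{2191}{50}j - \frac{691}{100}k


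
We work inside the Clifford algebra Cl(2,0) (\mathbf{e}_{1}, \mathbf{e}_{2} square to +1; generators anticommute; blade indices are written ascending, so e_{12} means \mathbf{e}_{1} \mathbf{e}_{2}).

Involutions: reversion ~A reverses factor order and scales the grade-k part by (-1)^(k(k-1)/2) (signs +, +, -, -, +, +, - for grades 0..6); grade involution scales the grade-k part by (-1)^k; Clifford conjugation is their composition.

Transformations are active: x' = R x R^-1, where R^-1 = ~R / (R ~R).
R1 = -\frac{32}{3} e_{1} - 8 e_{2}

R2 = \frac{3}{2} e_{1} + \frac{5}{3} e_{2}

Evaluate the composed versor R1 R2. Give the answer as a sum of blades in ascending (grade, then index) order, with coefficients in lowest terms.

Distribute over the terms of R1 (each basis-blade product reordered to ascending indices, repeated generators contracted through their squares):
(-\frac{32}{3} e_{1}) R2 = -16 - \frac{160}{9} e_{12}
(-8 e_{2}) R2 = -\frac{40}{3} + 12 e_{12}
Summing the partial products and collecting blades:
Answer: -\frac{88}{3} - \frac{52}{9} e_{12}


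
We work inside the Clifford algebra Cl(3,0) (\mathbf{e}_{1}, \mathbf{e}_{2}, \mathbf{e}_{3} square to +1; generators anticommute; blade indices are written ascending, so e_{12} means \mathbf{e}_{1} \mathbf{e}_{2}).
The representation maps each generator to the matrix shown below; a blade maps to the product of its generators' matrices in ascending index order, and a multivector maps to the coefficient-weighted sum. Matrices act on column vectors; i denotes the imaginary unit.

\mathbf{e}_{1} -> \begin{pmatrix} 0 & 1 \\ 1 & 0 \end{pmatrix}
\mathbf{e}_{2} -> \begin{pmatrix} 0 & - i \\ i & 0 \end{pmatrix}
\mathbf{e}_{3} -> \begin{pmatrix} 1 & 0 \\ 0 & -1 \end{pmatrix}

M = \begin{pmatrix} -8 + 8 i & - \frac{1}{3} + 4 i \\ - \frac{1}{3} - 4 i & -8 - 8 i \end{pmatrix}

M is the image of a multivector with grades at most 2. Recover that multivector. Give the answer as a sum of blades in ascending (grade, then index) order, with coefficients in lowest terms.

Method: 1, rho(e_{1}), rho(e_{2}), rho(e_{3}) form a trace-orthogonal basis of the 2x2 complex matrices (tr(X Y) = 2 if X = Y, else 0), so M = m0*1 + m1*rho(e_{1}) + m2*rho(e_{2}) + m3*rho(e_{3}) with m0 = tr(M)/2 = -8, m1 = tr(M rho(e_{1}))/2 = - \frac{1}{3}, m2 = tr(M rho(e_{2}))/2 = -4, m3 = tr(M rho(e_{3}))/2 = 8 i.
Multiplying table entries, the bivector images are rho(e_{12}) = i*rho(e_{3}), rho(e_{13}) = -i*rho(e_{2}), rho(e_{23}) = i*rho(e_{1}); with real blade coefficients the real parts of m0..m3 are the coefficients of 1, e_{1}, e_{2}, e_{3} and the imaginary parts give the bivectors (e_{23}: Im m1, e_{13}: -Im m2, e_{12}: Im m3).
Answer: -8 - \frac{1}{3} e_{1} - 4 e_{2} + 8 e_{12}


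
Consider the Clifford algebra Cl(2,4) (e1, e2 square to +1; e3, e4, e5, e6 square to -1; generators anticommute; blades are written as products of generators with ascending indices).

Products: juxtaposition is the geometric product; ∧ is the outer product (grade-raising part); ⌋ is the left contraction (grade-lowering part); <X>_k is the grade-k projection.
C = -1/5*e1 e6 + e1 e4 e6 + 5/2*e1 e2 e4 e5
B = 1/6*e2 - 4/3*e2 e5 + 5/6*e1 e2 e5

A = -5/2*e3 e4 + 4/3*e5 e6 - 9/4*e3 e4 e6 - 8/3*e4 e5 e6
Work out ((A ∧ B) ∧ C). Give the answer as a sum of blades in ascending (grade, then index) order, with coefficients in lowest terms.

step 1: -5/12*e2 e3 e4 + 2/9*e2 e5 e6 + 10/3*e2 e3 e4 e5 + 3/8*e2 e3 e4 e6 + 4/9*e2 e4 e5 e6 - 25/12*e1 e2 e3 e4 e5 + 3*e2 e3 e4 e5 e6 + 15/8*e1 e2 e3 e4 e5 e6
step 2: -1/12*e1 e2 e3 e4 e6 - 2/3*e1 e2 e3 e4 e5 e6
Answer: -1/12*e1 e2 e3 e4 e6 - 2/3*e1 e2 e3 e4 e5 e6


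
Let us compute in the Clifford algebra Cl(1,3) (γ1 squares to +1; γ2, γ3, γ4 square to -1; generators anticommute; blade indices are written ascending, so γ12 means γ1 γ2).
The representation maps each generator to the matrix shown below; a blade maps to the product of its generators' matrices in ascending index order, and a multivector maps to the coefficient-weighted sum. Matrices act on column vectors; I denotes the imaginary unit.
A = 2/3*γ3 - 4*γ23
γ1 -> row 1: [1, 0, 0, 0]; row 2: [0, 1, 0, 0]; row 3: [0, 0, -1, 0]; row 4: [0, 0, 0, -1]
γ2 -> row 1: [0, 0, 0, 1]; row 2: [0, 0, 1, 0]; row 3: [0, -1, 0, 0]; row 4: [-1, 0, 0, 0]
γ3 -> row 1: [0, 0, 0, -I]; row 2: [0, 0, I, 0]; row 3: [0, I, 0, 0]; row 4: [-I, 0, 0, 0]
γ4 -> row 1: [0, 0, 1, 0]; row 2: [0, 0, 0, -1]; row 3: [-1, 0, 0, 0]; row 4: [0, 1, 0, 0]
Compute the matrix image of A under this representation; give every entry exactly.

Bivector images (products of the table entries): rho(γ23) = rho(γ2)rho(γ3) = row 1: [-I, 0, 0, 0]; row 2: [0, I, 0, 0]; row 3: [0, 0, -I, 0]; row 4: [0, 0, 0, I].
M = (2/3)*rho(γ3) + (-4)*rho(γ23), summed entrywise:
Answer: row 1: [4*I, 0, 0, -2*I/3]; row 2: [0, -4*I, 2*I/3, 0]; row 3: [0, 2*I/3, 4*I, 0]; row 4: [-2*I/3, 0, 0, -4*I]


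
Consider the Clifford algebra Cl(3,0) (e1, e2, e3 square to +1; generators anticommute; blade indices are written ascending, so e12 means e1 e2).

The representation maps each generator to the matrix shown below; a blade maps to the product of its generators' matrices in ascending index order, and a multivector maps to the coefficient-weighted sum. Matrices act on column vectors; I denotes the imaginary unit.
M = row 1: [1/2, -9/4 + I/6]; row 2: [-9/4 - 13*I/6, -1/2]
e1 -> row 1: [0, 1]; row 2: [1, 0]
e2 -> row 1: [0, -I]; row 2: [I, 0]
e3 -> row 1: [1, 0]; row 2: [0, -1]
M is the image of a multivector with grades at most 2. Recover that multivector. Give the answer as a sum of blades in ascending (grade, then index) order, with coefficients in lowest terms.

Method: 1, rho(e1), rho(e2), rho(e3) form a trace-orthogonal basis of the 2x2 complex matrices (tr(X Y) = 2 if X = Y, else 0), so M = m0*1 + m1*rho(e1) + m2*rho(e2) + m3*rho(e3) with m0 = tr(M)/2 = 0, m1 = tr(M rho(e1))/2 = -9/4 - I, m2 = tr(M rho(e2))/2 = -7/6, m3 = tr(M rho(e3))/2 = 1/2.
Multiplying table entries, the bivector images are rho(e12) = I*rho(e3), rho(e13) = -I*rho(e2), rho(e23) = I*rho(e1); with real blade coefficients the real parts of m0..m3 are the coefficients of 1, e1, e2, e3 and the imaginary parts give the bivectors (e23: Im m1, e13: -Im m2, e12: Im m3).
Answer: -9/4*e1 - 7/6*e2 + 1/2*e3 - e23


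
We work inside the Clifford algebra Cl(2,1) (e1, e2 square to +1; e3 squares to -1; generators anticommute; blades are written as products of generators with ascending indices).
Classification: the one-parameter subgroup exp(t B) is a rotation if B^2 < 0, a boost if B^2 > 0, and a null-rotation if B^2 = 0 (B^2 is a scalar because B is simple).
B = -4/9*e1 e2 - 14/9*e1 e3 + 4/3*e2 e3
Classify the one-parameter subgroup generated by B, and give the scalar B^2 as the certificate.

B^2 term by term: the squares give (-4/9)^2*(e1 e2)^2 + (-14/9)^2*(e1 e3)^2 + (4/3)^2*(e2 e3)^2 = 16/81*(-1) + 196/81*(+1) + 16/9*(+1) = 4 (each basis 2-blade squares to minus the product of its generators' squares); cross terms between blades sharing an index anticommute and cancel. So B^2 = 4.
Answer: boost, certificate B^2 = 4. One invariant decides it: the square 4 survives every conjugation, and its sign is exactly the classification.


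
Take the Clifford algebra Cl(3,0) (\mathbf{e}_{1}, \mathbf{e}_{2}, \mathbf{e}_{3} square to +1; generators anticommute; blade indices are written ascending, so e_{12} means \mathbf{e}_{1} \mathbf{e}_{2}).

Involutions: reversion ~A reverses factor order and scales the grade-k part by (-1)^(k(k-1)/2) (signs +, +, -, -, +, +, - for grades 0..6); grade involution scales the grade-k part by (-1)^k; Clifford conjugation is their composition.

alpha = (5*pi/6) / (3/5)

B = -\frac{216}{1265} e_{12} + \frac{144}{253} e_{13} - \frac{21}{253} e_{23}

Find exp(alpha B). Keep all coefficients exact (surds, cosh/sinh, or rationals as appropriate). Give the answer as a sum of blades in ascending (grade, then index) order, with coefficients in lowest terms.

B^2 term by term: the squares give (-\frac{216}{1265})^2*(e_{12})^2 + (\frac{144}{253})^2*(e_{13})^2 + (-\frac{21}{253})^2*(e_{23})^2 = \frac{46656}{1600225}*(-1) + \frac{20736}{64009}*(-1) + \frac{441}{64009}*(-1) = -\frac{9}{25} (each basis 2-blade squares to minus the product of its generators' squares); cross terms between blades sharing an index anticommute and cancel. So B^2 = -\frac{9}{25}.
B^2 = -\frac{9}{25} — since the square is negative, the closed form is circular: l = \frac{3}{5}, alpha*l = \frac{5 \pi}{6}, so exp(alpha B) = cos(\frac{5 \pi}{6}) + (sin(\frac{5 \pi}{6})/(\frac{3}{5}))*B = - \frac{\sqrt{3}}{2} + (\frac{5}{6})*B.
Answer: - \frac{\sqrt{3}}{2} - \frac{36}{253} e_{12} + \frac{120}{253} e_{13} - \frac{35}{506} e_{23}


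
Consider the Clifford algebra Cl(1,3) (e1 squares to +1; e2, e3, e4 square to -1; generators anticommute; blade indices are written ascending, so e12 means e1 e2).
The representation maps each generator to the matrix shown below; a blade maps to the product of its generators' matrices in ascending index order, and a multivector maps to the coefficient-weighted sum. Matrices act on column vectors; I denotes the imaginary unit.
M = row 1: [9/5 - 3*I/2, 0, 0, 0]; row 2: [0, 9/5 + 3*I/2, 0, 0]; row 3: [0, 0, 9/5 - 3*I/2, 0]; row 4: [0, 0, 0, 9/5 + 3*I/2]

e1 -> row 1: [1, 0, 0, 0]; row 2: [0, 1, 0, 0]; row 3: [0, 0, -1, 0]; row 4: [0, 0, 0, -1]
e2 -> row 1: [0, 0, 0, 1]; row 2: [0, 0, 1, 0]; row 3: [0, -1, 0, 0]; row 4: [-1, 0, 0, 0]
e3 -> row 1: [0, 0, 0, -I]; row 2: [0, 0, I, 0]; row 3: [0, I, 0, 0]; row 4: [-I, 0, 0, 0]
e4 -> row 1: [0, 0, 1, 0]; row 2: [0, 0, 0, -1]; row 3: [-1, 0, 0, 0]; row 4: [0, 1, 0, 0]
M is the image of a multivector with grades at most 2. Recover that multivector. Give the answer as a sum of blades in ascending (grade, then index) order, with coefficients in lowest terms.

Method: the blade images are trace-orthogonal — tr(rho(e_A) rho(e_B)^-1) = 4 if A = B and 0 otherwise — and rho(e_A)^-1 = (e_A)^2 * rho(e_A) with (e_A)^2 = +1 or -1, so the coefficient of e_A in the preimage is (e_A)^2 * tr(M rho(e_A))/4.
Nonzero projections over blades of grade <= 2: 1: (1)^2 = +1, tr(M 1) = 36/5, coefficient 9/5; e23: (e23)^2 = -1, tr(M rho(e23)) = -6, coefficient 3/2. Every other blade of grade <= 2 projects to 0.
Answer: 9/5 + 3/2*e23


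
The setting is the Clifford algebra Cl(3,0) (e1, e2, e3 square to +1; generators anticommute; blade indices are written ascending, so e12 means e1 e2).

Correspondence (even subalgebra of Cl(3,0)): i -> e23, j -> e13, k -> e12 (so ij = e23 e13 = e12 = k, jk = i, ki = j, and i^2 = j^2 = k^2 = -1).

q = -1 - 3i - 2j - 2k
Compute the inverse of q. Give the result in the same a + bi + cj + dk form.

In blades: q = -1 - 2*e12 - 2*e13 - 3*e23.
With qbar = -1 + 2*e12 + 2*e13 + 3*e23 (scalar fixed, mapped units negated), q qbar = 18 (the sum of squared coefficients), so q^-1 = qbar / (18) = -1/18 + 1/9*e12 + 1/9*e13 + 1/6*e23; translating back:
Answer: -1/18 + 1/6*i + 1/9*j + 1/9*k


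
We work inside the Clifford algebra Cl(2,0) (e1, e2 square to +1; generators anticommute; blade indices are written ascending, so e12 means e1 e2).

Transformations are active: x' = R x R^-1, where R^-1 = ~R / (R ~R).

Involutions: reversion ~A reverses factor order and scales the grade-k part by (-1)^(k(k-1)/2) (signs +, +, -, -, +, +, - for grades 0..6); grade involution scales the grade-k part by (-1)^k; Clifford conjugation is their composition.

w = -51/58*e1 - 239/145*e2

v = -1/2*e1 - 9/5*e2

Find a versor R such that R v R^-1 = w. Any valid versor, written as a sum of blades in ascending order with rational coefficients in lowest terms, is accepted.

Take R = v + w = -40/29*e1 - 100/29*e2. Because q(v) = q(w) = 349/100, conjugation by R sends v exactly to w.
Answer: -40/29*e1 - 100/29*e2
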